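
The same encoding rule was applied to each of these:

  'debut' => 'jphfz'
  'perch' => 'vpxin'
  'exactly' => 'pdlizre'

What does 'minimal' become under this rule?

The shift depends on letter class: consonant d→j is +6, but vowel e→p is +11. Two shifts are in play — +11 for a/e/i/o/u, +6 for every other letter.
On minimal: m(cons)+6=s, i(vowel)+11=t, n(cons)+6=t, i(vowel)+11=t, m(cons)+6=s, a(vowel)+11=l, l(cons)+6=r.

stttslr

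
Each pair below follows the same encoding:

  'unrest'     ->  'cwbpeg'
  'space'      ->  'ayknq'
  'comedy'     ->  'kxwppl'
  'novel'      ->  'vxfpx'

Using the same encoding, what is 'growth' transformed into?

In unrest: u→c is +8, n→w is +9, r→b is +10, e→p is +11 — the shift increases by 1 each position. The shift increases by 1 at each position, starting from +8: 8, 9, 10, ….
On growth: g+8=o, r+9=a, o+10=y, w+11=h, t+12=f, h+13=u.

oayhfu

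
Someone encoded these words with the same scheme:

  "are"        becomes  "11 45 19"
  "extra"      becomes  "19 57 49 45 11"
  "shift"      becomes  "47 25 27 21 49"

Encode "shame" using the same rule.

47 25 11 35 19

The formula is n = 2×(alphabet index, a=1) + 9.
On shame: s=19→47, h=8→25, a=1→11, m=13→35, e=5→19.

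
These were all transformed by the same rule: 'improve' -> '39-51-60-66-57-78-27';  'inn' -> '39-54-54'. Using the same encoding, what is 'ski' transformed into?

i(#9)→39 and m(#13)→51: differences scale by 3, so n = 3·pos + 12. Each letter becomes 3×(its alphabet position, a=1..z=26) + 12.
On ski: s=19→69, k=11→45, i=9→39.

69-45-39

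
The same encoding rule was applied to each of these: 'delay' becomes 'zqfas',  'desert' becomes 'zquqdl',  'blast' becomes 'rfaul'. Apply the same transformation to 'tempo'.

lqwve

d(3)→z(25) and e(4)→q(16) fit y≡17x+0 (mod 26); the inverse of 17 mod 26 is 23. This is an affine cipher: with a=0,…,z=25, each position x becomes (17x+0) mod 26.
On tempo: t(19)→17·19+0≡11=l; e(4)→17·4+0≡16=q; m(12)→17·12+0≡22=w; p(15)→17·15+0≡21=v; o(14)→17·14+0≡4=e (all mod 26).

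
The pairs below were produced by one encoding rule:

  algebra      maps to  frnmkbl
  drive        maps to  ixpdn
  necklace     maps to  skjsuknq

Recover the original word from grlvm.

Each letter shifts forward by (position + 5), i.e. 5, 6, 7, … — the shift grows by one for each successive letter.
Undoing it on grlvm: g−5=b, r−6=l, l−7=e, v−8=n, m−9=d.

blend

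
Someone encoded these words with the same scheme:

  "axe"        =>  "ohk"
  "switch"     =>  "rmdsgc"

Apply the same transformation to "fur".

The output letters match the input read backwards, each shifted +10: axe reversed is exa. Read the word backwards and shift each letter +10.
Applying it to fur: reverse → ruf; then shift: r+10=b, u+10=e, f+10=p.

bep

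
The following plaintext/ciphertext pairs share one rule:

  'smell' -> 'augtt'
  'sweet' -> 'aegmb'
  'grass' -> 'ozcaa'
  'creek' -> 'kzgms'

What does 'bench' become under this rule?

Shifts by position in smell: pos 0: s→a (+8), pos 1: m→u (+8), pos 2: e→g (+2), pos 3: l→t (+8), pos 4: l→t (+8) — repeating every 3. A repeating key of period 3 is used — shifts +8, +8, +2 over and over.
For bench: b+8=j, e+8=m, n+2=p, c+8=k, h+8=p.

jmpkp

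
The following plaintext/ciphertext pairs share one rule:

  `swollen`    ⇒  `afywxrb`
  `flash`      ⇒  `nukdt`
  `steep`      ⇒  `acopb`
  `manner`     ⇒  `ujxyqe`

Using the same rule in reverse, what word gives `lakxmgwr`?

In swollen: s→a is +8, w→f is +9, o→y is +10, l→w is +11 — the shift increases by 1 each position. The shift increases by 1 at each position, starting from +8: 8, 9, 10, ….
Undoing it on lakxmgwr: l−8=d, a−9=r, k−10=a, x−11=m, m−12=a, g−13=t, w−14=i, r−15=c.

dramatic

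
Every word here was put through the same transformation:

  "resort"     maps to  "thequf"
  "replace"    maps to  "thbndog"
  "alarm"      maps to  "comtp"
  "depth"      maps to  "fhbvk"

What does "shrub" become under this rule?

The shifts repeat in a cycle of length 3: positions 0,1,… shift by +2, +3, +12, then the pattern repeats.
For shrub: s+2=u, h+3=k, r+12=d, u+2=w, b+3=e.

ukdwe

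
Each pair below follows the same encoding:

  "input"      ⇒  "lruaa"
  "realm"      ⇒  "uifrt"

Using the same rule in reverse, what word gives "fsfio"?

coach

In input: i→l is +3, n→r is +4, p→u is +5, u→a is +6 — the shift increases by 1 each position. Letter i (0-indexed) is shifted by i+3, so successive shifts are 3, 4, 5, ….
Reversing it on fsfio: f−3=c, s−4=o, f−5=a, i−6=c, o−7=h.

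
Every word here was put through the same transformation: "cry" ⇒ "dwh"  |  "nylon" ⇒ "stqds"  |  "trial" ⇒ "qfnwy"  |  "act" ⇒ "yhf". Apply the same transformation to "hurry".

Two steps: reverse the string, then apply a Caesar shift of +5.
Applying it to hurry: reverse → yrruh; then shift: y+5=d, r+5=w, r+5=w, u+5=z, h+5=m.

dwwzm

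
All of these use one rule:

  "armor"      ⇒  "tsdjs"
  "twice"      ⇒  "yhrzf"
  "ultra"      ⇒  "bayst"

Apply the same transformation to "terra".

yfsst

Each letter's alphabet position (a=0..z=25) is mapped through 3·x+19 mod 26 — an affine cipher.
Applying it to terra: t(19)→3·19+19≡24=y; e(4)→3·4+19≡5=f; r(17)→3·17+19≡18=s; r(17)→3·17+19≡18=s; a(0)→3·0+19≡19=t (all mod 26).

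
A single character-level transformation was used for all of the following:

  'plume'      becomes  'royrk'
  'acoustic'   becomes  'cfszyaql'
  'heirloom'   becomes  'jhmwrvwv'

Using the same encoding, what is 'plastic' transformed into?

In plume: p→r is +2, l→o is +3, u→y is +4, m→r is +5 — the shift increases by 1 each position. Letter i (0-indexed) is shifted by i+2, so successive shifts are 2, 3, 4, ….
On plastic: p+2=r, l+3=o, a+4=e, s+5=x, t+6=z, i+7=p, c+8=k.

roexzpk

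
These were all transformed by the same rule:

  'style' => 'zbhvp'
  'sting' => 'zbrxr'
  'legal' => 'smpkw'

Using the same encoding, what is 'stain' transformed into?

zbjsy

In style: s→z is +7, t→b is +8, y→h is +9, l→v is +10 — the shift increases by 1 each position. Each letter shifts forward by (position + 7), i.e. 7, 8, 9, … — the shift grows by one for each successive letter.
On stain: s+7=z, t+8=b, a+9=j, i+10=s, n+11=y.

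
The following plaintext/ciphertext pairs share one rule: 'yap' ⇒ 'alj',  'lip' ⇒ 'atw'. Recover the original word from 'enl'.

The word is reversed, then every letter is shifted forward by 11.
Decoding enl: shift back: e−11=t, n−11=c, l−11=a → tca; then reverse → act.

act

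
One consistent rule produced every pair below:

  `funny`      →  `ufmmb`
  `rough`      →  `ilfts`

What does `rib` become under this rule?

iry

Each pair mirrors across the alphabet (f↔u, u↔f, n↔m): positions sum to 25. This is the alphabet-reversal cipher (Atbash): a becomes z, b becomes y, etc.
On rib: r↔i, i↔r, b↔y.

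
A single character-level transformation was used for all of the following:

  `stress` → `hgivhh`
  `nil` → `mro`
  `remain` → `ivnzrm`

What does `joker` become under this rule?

Each pair mirrors across the alphabet (s↔h, t↔g, r↔i): positions sum to 25. This is the alphabet-reversal cipher (Atbash): a becomes z, b becomes y, etc.
Applying it to joker: j↔q, o↔l, k↔p, e↔v, r↔i.

qlpvi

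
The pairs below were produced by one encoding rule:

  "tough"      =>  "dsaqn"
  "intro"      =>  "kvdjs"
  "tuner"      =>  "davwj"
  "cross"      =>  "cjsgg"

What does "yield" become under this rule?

t(19)→d(3) and o(14)→s(18) fit y≡23x+8 (mod 26); the inverse of 23 mod 26 is 17. This is an affine cipher: with a=0,…,z=25, each position x becomes (23x+8) mod 26.
Applying it to yield: y(24)→23·24+8≡14=o; i(8)→23·8+8≡10=k; e(4)→23·4+8≡22=w; l(11)→23·11+8≡1=b; d(3)→23·3+8≡25=z (all mod 26).

okwbz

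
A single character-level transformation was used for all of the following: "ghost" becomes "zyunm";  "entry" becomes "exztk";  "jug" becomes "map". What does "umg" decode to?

ago

The output letters match the input read backwards, each shifted +6: ghost reversed is tsohg. Two steps: reverse the string, then apply a Caesar shift of +6.
Undoing it on umg: shift back: u−6=o, m−6=g, g−6=a → oga; then reverse → ago.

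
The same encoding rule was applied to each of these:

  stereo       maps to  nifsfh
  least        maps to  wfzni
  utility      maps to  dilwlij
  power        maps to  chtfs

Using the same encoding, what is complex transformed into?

s(18)→n(13) and t(19)→i(8) fit y≡21x+25 (mod 26); the inverse of 21 mod 26 is 5. Treating letters as 0–25, the rule is x ↦ 21x + 25 (mod 26).
For complex: c(2)→21·2+25≡15=p; o(14)→21·14+25≡7=h; m(12)→21·12+25≡17=r; p(15)→21·15+25≡2=c; l(11)→21·11+25≡22=w; e(4)→21·4+25≡5=f; x(23)→21·23+25≡14=o (all mod 26).

phrcwfo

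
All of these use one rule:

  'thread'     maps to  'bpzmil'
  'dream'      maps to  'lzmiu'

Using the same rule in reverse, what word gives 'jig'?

bay

Compare letters: t→b is +8, h→p is +8, r→z is +8 — a constant shift. Every letter moves 8 places later in the alphabet, wrapping around z→a.
Undoing it on jig: j−8=b, i−8=a, g−8=y.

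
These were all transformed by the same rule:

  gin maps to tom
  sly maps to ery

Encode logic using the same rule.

The output letters match the input read backwards, each shifted +6: gin reversed is nig. Two steps: reverse the string, then apply a Caesar shift of +6.
For logic: reverse → cigol; then shift: c+6=i, i+6=o, g+6=m, o+6=u, l+6=r.

iomur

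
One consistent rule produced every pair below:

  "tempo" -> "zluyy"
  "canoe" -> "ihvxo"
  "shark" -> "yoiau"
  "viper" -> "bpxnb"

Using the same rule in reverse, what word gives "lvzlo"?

force

In tempo: t→z is +6, e→l is +7, m→u is +8, p→y is +9 — the shift increases by 1 each position. Each letter shifts forward by (position + 6), i.e. 6, 7, 8, … — the shift grows by one for each successive letter.
Undoing it on lvzlo: l−6=f, v−7=o, z−8=r, l−9=c, o−10=e.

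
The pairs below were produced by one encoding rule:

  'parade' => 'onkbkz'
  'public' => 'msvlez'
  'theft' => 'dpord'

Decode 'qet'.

Two steps: reverse the string, then apply a Caesar shift of +10.
Undoing it on qet: shift back: q−10=g, e−10=u, t−10=j → guj; then reverse → jug.

jug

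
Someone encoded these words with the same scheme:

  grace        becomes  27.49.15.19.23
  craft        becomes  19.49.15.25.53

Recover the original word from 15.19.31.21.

g(#7)→27 and r(#18)→49: differences scale by 2, so n = 2·pos + 13. The formula is n = 2×(alphabet index, a=1) + 13.
Undoing it on 15.19.31.21: 15→(15−13)÷2=1=a, 19→(19−13)÷2=3=c, 31→(31−13)÷2=9=i, 21→(21−13)÷2=4=d.

acid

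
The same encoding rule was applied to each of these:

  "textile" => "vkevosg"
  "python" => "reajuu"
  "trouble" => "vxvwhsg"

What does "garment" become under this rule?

igyokuv

Shifts by position in textile: pos 0: t→v (+2), pos 1: e→k (+6), pos 2: x→e (+7), pos 3: t→v (+2), pos 4: i→o (+6), pos 5: l→s (+7) — repeating every 3. A repeating key of period 3 is used — shifts +2, +6, +7 over and over.
For garment: g+2=i, a+6=g, r+7=y, m+2=o, e+6=k, n+7=u, t+2=v.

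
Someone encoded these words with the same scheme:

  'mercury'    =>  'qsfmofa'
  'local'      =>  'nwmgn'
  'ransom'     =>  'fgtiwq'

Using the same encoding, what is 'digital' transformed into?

peyelgn

This is an affine cipher: with a=0,…,z=25, each position x becomes (3x+6) mod 26.
For digital: d(3)→3·3+6≡15=p; i(8)→3·8+6≡4=e; g(6)→3·6+6≡24=y; i(8)→3·8+6≡4=e; t(19)→3·19+6≡11=l; a(0)→3·0+6≡6=g; l(11)→3·11+6≡13=n (all mod 26).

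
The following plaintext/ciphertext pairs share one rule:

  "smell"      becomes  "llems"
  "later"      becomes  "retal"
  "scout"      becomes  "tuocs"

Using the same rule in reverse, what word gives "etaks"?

It's just the letters in reverse order.
Undoing it on etaks: then reverse → skate.

skate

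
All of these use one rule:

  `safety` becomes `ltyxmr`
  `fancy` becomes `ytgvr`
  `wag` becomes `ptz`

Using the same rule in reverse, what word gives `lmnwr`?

study

Compare letters: s→l is +19, a→t is +19, f→y is +19 — a constant shift. Each letter is shifted forward by 19 in the alphabet (a Caesar shift of +19).
Decoding lmnwr: l−19=s, m−19=t, n−19=u, w−19=d, r−19=y.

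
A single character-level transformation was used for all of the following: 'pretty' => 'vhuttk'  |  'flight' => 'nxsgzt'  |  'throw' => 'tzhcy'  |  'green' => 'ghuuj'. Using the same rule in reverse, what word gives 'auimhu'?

secure

p(15)→v(21) and r(17)→h(7) fit y≡19x+22 (mod 26); the inverse of 19 mod 26 is 11. This is an affine cipher: with a=0,…,z=25, each position x becomes (19x+22) mod 26.
Reversing it on auimhu: a(0)→11·(0−22)≡18=s; u(20)→11·(20−22)≡4=e; i(8)→11·(8−22)≡2=c; m(12)→11·(12−22)≡20=u; h(7)→11·(7−22)≡17=r; u(20)→11·(20−22)≡4=e (all mod 26).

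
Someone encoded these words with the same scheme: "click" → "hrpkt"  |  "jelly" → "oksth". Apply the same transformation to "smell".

In click: c→h is +5, l→r is +6, i→p is +7, c→k is +8 — the shift increases by 1 each position. The shift increases by 1 at each position, starting from +5: 5, 6, 7, ….
On smell: s+5=x, m+6=s, e+7=l, l+8=t, l+9=u.

xsltu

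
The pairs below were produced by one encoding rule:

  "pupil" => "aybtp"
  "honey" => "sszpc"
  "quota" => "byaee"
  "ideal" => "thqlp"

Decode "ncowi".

cycle

Shifts by position in pupil: pos 0: p→a (+11), pos 1: u→y (+4), pos 2: p→b (+12), pos 3: i→t (+11), pos 4: l→p (+4) — repeating every 3. It's a Vigenère-style cipher with numeric key [11,4,12]: position i shifts by key[i mod 3].
Reversing it on ncowi: n−11=c, c−4=y, o−12=c, w−11=l, i−4=e.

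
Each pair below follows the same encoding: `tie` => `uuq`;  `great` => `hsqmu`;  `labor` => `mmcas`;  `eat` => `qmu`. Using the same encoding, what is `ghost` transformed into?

hiatu

The shift depends on letter class: consonant t→u is +1, but vowel i→u is +12. Two shifts are in play — +12 for a/e/i/o/u, +1 for every other letter.
Applying it to ghost: g(cons)+1=h, h(cons)+1=i, o(vowel)+12=a, s(cons)+1=t, t(cons)+1=u.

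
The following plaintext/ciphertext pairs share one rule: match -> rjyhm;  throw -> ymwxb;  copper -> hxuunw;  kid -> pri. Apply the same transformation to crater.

hwjynw

The shift depends on letter class: consonant m→r is +5, but vowel a→j is +9. Two shifts are in play — +9 for a/e/i/o/u, +5 for every other letter.
On crater: c(cons)+5=h, r(cons)+5=w, a(vowel)+9=j, t(cons)+5=y, e(vowel)+9=n, r(cons)+5=w.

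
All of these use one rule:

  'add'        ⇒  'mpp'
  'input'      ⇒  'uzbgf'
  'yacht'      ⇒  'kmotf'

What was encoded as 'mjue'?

axis

Compare letters: a→m is +12, d→p is +12, d→p is +12 — a constant shift. This is a Caesar cipher with shift 12.
Undoing it on mjue: m−12=a, j−12=x, u−12=i, e−12=s.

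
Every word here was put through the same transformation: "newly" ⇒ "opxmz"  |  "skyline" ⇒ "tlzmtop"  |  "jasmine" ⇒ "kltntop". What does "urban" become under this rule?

fsclo

The shift depends on letter class: consonant n→o is +1, but vowel e→p is +11. Two shifts are in play — +11 for a/e/i/o/u, +1 for every other letter.
Applying it to urban: u(vowel)+11=f, r(cons)+1=s, b(cons)+1=c, a(vowel)+11=l, n(cons)+1=o.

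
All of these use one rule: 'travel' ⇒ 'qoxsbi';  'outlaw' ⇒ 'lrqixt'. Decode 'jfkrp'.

Every letter moves 23 places later in the alphabet, wrapping around z→a.
Reversing it on jfkrp: j−23=m, f−23=i, k−23=n, r−23=u, p−23=s.

minus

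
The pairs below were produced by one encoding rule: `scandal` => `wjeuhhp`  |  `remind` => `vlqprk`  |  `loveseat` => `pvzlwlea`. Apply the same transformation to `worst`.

Shifts by position in scandal: pos 0: s→w (+4), pos 1: c→j (+7), pos 2: a→e (+4), pos 3: n→u (+7) — repeating every 2. The shifts repeat in a cycle of length 2: positions 0,1,… shift by +4, +7, then the pattern repeats.
Applying it to worst: w+4=a, o+7=v, r+4=v, s+7=z, t+4=x.

avvzx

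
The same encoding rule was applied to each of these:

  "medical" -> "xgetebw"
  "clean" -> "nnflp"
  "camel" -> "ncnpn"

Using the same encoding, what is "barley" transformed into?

mcswgz

Shifts by position in medical: pos 0: m→x (+11), pos 1: e→g (+2), pos 2: d→e (+1), pos 3: i→t (+11), pos 4: c→e (+2), pos 5: a→b (+1) — repeating every 3. It's a Vigenère-style cipher with numeric key [11,2,1]: position i shifts by key[i mod 3].
Applying it to barley: b+11=m, a+2=c, r+1=s, l+11=w, e+2=g, y+1=z.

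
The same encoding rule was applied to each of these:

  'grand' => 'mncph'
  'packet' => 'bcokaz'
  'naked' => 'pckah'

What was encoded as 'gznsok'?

g(6)→m(12) and r(17)→n(13) fit y≡19x+2 (mod 26); the inverse of 19 mod 26 is 11. Each letter's alphabet position (a=0..z=25) is mapped through 19·x+2 mod 26 — an affine cipher.
Reversing it on gznsok: g(6)→11·(6−2)≡18=s; z(25)→11·(25−2)≡19=t; n(13)→11·(13−2)≡17=r; s(18)→11·(18−2)≡20=u; o(14)→11·(14−2)≡2=c; k(10)→11·(10−2)≡10=k (all mod 26).

struck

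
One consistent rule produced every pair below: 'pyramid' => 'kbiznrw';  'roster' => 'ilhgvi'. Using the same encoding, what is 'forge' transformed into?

Each pair mirrors across the alphabet (p↔k, y↔b, r↔i): positions sum to 25. This is the alphabet-reversal cipher (Atbash): a becomes z, b becomes y, etc.
Applying it to forge: f↔u, o↔l, r↔i, g↔t, e↔v.

ulitv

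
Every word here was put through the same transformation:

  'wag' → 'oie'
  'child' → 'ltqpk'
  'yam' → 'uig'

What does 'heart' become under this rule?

The output letters match the input read backwards, each shifted +8: wag reversed is gaw. The word is reversed, then every letter is shifted forward by 8.
Applying it to heart: reverse → traeh; then shift: t+8=b, r+8=z, a+8=i, e+8=m, h+8=p.

bzimp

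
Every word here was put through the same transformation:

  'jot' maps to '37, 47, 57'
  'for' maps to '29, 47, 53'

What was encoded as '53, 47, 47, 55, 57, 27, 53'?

rooster

j(#10)→37 and o(#15)→47: differences scale by 2, so n = 2·pos + 17. Each letter becomes 2×(its alphabet position, a=1..z=26) + 17.
Decoding 53, 47, 47, 55, 57, 27, 53: 53→(53−17)÷2=18=r, 47→(47−17)÷2=15=o, 47→(47−17)÷2=15=o, 55→(55−17)÷2=19=s, 57→(57−17)÷2=20=t, 27→(27−17)÷2=5=e, 53→(53−17)÷2=18=r.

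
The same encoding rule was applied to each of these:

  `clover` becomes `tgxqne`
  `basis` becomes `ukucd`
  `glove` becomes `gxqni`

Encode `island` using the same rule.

The output letters match the input read backwards, each shifted +2: clover reversed is revolc. Read the word backwards and shift each letter +2.
Applying it to island: reverse → dnalsi; then shift: d+2=f, n+2=p, a+2=c, l+2=n, s+2=u, i+2=k.

fpcnuk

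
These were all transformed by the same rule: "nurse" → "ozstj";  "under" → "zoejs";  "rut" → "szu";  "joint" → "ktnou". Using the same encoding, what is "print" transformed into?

qsnou

Vowels shift forward by 5 and consonants shift forward by 1.
For print: p(cons)+1=q, r(cons)+1=s, i(vowel)+5=n, n(cons)+1=o, t(cons)+1=u.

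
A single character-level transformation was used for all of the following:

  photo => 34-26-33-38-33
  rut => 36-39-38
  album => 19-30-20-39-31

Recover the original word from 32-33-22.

p is letter #16 and maps to 34: an offset of 18. Each letter is replaced by its alphabet position (a=1..z=26) + 18.
Reversing it on 32-33-22: 32→(32−18)÷1=14=n, 33→(33−18)÷1=15=o, 22→(22−18)÷1=4=d.

nod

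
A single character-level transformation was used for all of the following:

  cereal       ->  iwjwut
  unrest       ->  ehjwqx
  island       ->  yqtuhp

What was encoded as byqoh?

c(2)→i(8) and e(4)→w(22) fit y≡7x+20 (mod 26); the inverse of 7 mod 26 is 15. Each letter's alphabet position (a=0..z=25) is mapped through 7·x+20 mod 26 — an affine cipher.
Decoding byqoh: b(1)→15·(1−20)≡1=b; y(24)→15·(24−20)≡8=i; q(16)→15·(16−20)≡18=s; o(14)→15·(14−20)≡14=o; h(7)→15·(7−20)≡13=n (all mod 26).

bison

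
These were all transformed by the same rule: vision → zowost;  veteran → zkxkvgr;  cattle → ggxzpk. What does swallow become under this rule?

Shifts by position in vision: pos 0: v→z (+4), pos 1: i→o (+6), pos 2: s→w (+4), pos 3: i→o (+6) — repeating every 2. A repeating key of period 2 is used — shifts +4, +6 over and over.
On swallow: s+4=w, w+6=c, a+4=e, l+6=r, l+4=p, o+6=u, w+4=a.

wcerpua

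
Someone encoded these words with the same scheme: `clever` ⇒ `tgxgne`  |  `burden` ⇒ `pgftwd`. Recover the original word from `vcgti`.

great

Read the word backwards and shift each letter +2.
Decoding vcgti: shift back: v−2=t, c−2=a, g−2=e, t−2=r, i−2=g → taerg; then reverse → great.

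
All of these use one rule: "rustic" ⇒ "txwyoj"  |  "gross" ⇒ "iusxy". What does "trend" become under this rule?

In rustic: r→t is +2, u→x is +3, s→w is +4, t→y is +5 — the shift increases by 1 each position. Letter i (0-indexed) is shifted by i+2, so successive shifts are 2, 3, 4, ….
For trend: t+2=v, r+3=u, e+4=i, n+5=s, d+6=j.

vuisj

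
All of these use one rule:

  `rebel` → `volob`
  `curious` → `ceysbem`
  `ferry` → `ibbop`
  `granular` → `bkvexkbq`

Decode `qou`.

The output letters match the input read backwards, each shifted +10: rebel reversed is leber. Read the word backwards and shift each letter +10.
Reversing it on qou: shift back: q−10=g, o−10=e, u−10=k → gek; then reverse → keg.

keg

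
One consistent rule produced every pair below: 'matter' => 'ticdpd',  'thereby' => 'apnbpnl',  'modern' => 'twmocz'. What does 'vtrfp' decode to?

olive

Each letter shifts forward by (position + 7), i.e. 7, 8, 9, … — the shift grows by one for each successive letter.
Reversing it on vtrfp: v−7=o, t−8=l, r−9=i, f−10=v, p−11=e.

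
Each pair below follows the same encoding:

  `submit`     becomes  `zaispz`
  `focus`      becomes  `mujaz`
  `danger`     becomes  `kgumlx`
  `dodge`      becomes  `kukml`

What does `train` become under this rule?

Shifts by position in submit: pos 0: s→z (+7), pos 1: u→a (+6), pos 2: b→i (+7), pos 3: m→s (+6) — repeating every 2. A repeating key of period 2 is used — shifts +7, +6 over and over.
For train: t+7=a, r+6=x, a+7=h, i+6=o, n+7=u.

axhou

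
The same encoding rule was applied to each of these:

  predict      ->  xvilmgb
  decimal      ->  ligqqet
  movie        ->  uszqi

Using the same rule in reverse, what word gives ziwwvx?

Shifts by position in predict: pos 0: p→x (+8), pos 1: r→v (+4), pos 2: e→i (+4), pos 3: d→l (+8), pos 4: i→m (+4), pos 5: c→g (+4) — repeating every 3. It's a Vigenère-style cipher with numeric key [8,4,4]: position i shifts by key[i mod 3].
Decoding ziwwvx: z−8=r, i−4=e, w−4=s, w−8=o, v−4=r, x−4=t.

resort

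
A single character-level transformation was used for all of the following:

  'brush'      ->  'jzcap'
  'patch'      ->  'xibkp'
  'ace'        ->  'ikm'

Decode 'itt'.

Compare letters: b→j is +8, r→z is +8, u→c is +8 — a constant shift. This is a Caesar cipher with shift 8.
Decoding itt: i−8=a, t−8=l, t−8=l.

all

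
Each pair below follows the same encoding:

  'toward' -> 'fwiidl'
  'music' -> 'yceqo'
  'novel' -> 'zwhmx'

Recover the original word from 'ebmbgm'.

statue

Shifts by position in toward: pos 0: t→f (+12), pos 1: o→w (+8), pos 2: w→i (+12), pos 3: a→i (+8) — repeating every 2. It's a Vigenère-style cipher with numeric key [12,8]: position i shifts by key[i mod 2].
Undoing it on ebmbgm: e−12=s, b−8=t, m−12=a, b−8=t, g−12=u, m−8=e.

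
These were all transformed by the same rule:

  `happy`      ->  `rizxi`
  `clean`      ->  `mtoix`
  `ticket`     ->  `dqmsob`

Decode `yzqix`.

organ

Shifts by position in happy: pos 0: h→r (+10), pos 1: a→i (+8), pos 2: p→z (+10), pos 3: p→x (+8) — repeating every 2. The shifts repeat in a cycle of length 2: positions 0,1,… shift by +10, +8, then the pattern repeats.
Reversing it on yzqix: y−10=o, z−8=r, q−10=g, i−8=a, x−10=n.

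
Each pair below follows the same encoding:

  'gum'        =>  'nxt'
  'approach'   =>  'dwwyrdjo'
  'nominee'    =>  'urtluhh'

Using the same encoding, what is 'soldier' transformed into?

The shift depends on letter class: consonant g→n is +7, but vowel u→x is +3. The rule splits by letter class: vowels +3, consonants +7.
On soldier: s(cons)+7=z, o(vowel)+3=r, l(cons)+7=s, d(cons)+7=k, i(vowel)+3=l, e(vowel)+3=h, r(cons)+7=y.

zrsklhy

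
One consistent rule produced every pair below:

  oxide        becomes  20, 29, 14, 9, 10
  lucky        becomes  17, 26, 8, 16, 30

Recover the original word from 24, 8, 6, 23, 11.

o is letter #15 and maps to 20: an offset of 5. The number is (letter's place in the alphabet, a=1) + 5.
Reversing it on 24, 8, 6, 23, 11: 24→(24−5)÷1=19=s, 8→(8−5)÷1=3=c, 6→(6−5)÷1=1=a, 23→(23−5)÷1=18=r, 11→(11−5)÷1=6=f.

scarf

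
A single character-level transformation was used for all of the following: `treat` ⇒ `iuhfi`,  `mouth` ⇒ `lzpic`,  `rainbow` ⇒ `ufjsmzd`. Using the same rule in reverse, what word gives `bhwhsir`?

seventy

t(19)→i(8) and r(17)→u(20) fit y≡7x+5 (mod 26); the inverse of 7 mod 26 is 15. This is an affine cipher: with a=0,…,z=25, each position x becomes (7x+5) mod 26.
Undoing it on bhwhsir: b(1)→15·(1−5)≡18=s; h(7)→15·(7−5)≡4=e; w(22)→15·(22−5)≡21=v; h(7)→15·(7−5)≡4=e; s(18)→15·(18−5)≡13=n; i(8)→15·(8−5)≡19=t; r(17)→15·(17−5)≡24=y (all mod 26).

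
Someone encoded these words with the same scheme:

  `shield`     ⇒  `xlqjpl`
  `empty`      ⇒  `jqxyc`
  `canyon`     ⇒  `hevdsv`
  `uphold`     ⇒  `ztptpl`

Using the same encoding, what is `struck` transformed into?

Shifts by position in shield: pos 0: s→x (+5), pos 1: h→l (+4), pos 2: i→q (+8), pos 3: e→j (+5), pos 4: l→p (+4), pos 5: d→l (+8) — repeating every 3. The shifts repeat in a cycle of length 3: positions 0,1,… shift by +5, +4, +8, then the pattern repeats.
For struck: s+5=x, t+4=x, r+8=z, u+5=z, c+4=g, k+8=s.

xxzzgs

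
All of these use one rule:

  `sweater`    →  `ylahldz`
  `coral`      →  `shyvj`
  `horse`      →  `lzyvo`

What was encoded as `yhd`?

The output letters match the input read backwards, each shifted +7: sweater reversed is retaews. The word is reversed, then every letter is shifted forward by 7.
Reversing it on yhd: shift back: y−7=r, h−7=a, d−7=w → raw; then reverse → war.

war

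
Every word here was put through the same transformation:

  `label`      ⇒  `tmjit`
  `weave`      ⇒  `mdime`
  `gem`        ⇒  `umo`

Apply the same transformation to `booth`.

pbwwj

The output letters match the input read backwards, each shifted +8: label reversed is lebal. Two steps: reverse the string, then apply a Caesar shift of +8.
Applying it to booth: reverse → htoob; then shift: h+8=p, t+8=b, o+8=w, o+8=w, b+8=j.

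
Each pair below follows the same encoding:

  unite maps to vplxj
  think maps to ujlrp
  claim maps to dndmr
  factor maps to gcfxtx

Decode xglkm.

weigh

The shift increases by 1 at each position, starting from +1: 1, 2, 3, ….
Decoding xglkm: x−1=w, g−2=e, l−3=i, k−4=g, m−5=h.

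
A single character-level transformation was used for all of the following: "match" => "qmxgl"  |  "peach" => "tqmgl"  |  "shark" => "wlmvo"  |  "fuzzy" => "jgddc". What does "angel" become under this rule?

mrkqp

The shift depends on letter class: consonant m→q is +4, but vowel a→m is +12. The rule splits by letter class: vowels +12, consonants +4.
Applying it to angel: a(vowel)+12=m, n(cons)+4=r, g(cons)+4=k, e(vowel)+12=q, l(cons)+4=p.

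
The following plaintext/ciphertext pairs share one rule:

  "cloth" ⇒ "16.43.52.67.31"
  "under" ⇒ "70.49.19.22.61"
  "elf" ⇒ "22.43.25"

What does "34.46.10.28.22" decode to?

c(#3)→16 and l(#12)→43: differences scale by 3, so n = 3·pos + 7. The formula is n = 3×(alphabet index, a=1) + 7.
Decoding 34.46.10.28.22: 34→(34−7)÷3=9=i, 46→(46−7)÷3=13=m, 10→(10−7)÷3=1=a, 28→(28−7)÷3=7=g, 22→(22−7)÷3=5=e.

image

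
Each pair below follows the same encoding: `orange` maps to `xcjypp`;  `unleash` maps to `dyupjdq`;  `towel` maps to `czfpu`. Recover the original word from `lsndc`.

chest

Shifts by position in orange: pos 0: o→x (+9), pos 1: r→c (+11), pos 2: a→j (+9), pos 3: n→y (+11) — repeating every 2. It's a Vigenère-style cipher with numeric key [9,11]: position i shifts by key[i mod 2].
Undoing it on lsndc: l−9=c, s−11=h, n−9=e, d−11=s, c−9=t.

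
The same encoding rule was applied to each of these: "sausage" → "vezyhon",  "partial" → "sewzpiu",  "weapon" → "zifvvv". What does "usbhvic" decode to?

rowboat

In sausage: s→v is +3, a→e is +4, u→z is +5, s→y is +6 — the shift increases by 1 each position. Each letter shifts forward by (position + 3), i.e. 3, 4, 5, … — the shift grows by one for each successive letter.
Decoding usbhvic: u−3=r, s−4=o, b−5=w, h−6=b, v−7=o, i−8=a, c−9=t.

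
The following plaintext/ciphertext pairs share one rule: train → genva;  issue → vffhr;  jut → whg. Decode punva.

chain

Each letter is shifted forward by 13 in the alphabet (a Caesar shift of +13).
Decoding punva: p−13=c, u−13=h, n−13=a, v−13=i, a−13=n.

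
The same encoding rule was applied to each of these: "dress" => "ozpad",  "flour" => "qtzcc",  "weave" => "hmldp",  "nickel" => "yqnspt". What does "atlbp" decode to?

The shifts repeat in a cycle of length 2: positions 0,1,… shift by +11, +8, then the pattern repeats.
Decoding atlbp: a−11=p, t−8=l, l−11=a, b−8=t, p−11=e.

plate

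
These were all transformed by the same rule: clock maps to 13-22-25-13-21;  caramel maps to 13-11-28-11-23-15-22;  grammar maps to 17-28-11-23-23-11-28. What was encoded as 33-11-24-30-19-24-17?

wanting

Each letter is replaced by its alphabet position (a=1..z=26) + 10.
Reversing it on 33-11-24-30-19-24-17: 33→(33−10)÷1=23=w, 11→(11−10)÷1=1=a, 24→(24−10)÷1=14=n, 30→(30−10)÷1=20=t, 19→(19−10)÷1=9=i, 24→(24−10)÷1=14=n, 17→(17−10)÷1=7=g.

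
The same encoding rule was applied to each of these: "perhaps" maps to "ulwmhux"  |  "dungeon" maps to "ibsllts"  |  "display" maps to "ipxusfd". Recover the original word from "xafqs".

Shifts by position in perhaps: pos 0: p→u (+5), pos 1: e→l (+7), pos 2: r→w (+5), pos 3: h→m (+5), pos 4: a→h (+7), pos 5: p→u (+5) — repeating every 3. It's a Vigenère-style cipher with numeric key [5,7,5]: position i shifts by key[i mod 3].
Reversing it on xafqs: x−5=s, a−7=t, f−5=a, q−5=l, s−7=l.

stall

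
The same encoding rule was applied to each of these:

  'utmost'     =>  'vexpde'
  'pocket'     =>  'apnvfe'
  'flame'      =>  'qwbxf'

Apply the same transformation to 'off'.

Two shifts are in play — +1 for a/e/i/o/u, +11 for every other letter.
On off: o(vowel)+1=p, f(cons)+11=q, f(cons)+11=q.

pqq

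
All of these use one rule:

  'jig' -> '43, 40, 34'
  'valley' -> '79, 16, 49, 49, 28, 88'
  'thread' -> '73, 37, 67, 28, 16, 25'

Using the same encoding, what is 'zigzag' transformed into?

91, 40, 34, 91, 16, 34

With a=1..z=26, the number is 3·pos + 13.
Applying it to zigzag: z=26→91, i=9→40, g=7→34, z=26→91, a=1→16, g=7→34.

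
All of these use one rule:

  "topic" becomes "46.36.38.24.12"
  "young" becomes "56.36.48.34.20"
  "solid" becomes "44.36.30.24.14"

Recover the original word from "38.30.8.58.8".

t(#20)→46 and o(#15)→36: differences scale by 2, so n = 2·pos + 6. With a=1..z=26, the number is 2·pos + 6.
Undoing it on 38.30.8.58.8: 38→(38−6)÷2=16=p, 30→(30−6)÷2=12=l, 8→(8−6)÷2=1=a, 58→(58−6)÷2=26=z, 8→(8−6)÷2=1=a.

plaza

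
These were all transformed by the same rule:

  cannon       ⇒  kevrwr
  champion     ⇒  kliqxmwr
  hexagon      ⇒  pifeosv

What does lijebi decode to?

debate

Shifts by position in cannon: pos 0: c→k (+8), pos 1: a→e (+4), pos 2: n→v (+8), pos 3: n→r (+4) — repeating every 2. The shifts repeat in a cycle of length 2: positions 0,1,… shift by +8, +4, then the pattern repeats.
Undoing it on lijebi: l−8=d, i−4=e, j−8=b, e−4=a, b−8=t, i−4=e.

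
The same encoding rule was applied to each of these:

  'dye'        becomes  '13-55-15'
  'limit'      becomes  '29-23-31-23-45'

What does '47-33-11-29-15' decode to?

Each letter becomes 2×(its alphabet position, a=1..z=26) + 5.
Reversing it on 47-33-11-29-15: 47→(47−5)÷2=21=u, 33→(33−5)÷2=14=n, 11→(11−5)÷2=3=c, 29→(29−5)÷2=12=l, 15→(15−5)÷2=5=e.

uncle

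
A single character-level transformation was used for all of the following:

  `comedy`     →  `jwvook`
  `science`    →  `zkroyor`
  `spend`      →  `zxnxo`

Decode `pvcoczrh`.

internet

In comedy: c→j is +7, o→w is +8, m→v is +9, e→o is +10 — the shift increases by 1 each position. The shift increases by 1 at each position, starting from +7: 7, 8, 9, ….
Undoing it on pvcoczrh: p−7=i, v−8=n, c−9=t, o−10=e, c−11=r, z−12=n, r−13=e, h−14=t.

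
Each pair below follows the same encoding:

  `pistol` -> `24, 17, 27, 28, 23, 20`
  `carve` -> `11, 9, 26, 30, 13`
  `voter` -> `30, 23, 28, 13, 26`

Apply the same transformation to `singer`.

p is letter #16 and maps to 24: an offset of 8. Letters become their 1-based position plus 8 (so a→9, b→10, …).
Applying it to singer: s=19→27, i=9→17, n=14→22, g=7→15, e=5→13, r=18→26.

27, 17, 22, 15, 13, 26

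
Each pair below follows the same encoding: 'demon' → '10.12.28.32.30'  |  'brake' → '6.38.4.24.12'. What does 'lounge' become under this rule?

With a=1..z=26, the number is 2·pos + 2.
Applying it to lounge: l=12→26, o=15→32, u=21→44, n=14→30, g=7→16, e=5→12.

26.32.44.30.16.12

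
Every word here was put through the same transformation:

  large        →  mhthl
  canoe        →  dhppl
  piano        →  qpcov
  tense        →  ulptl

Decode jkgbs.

ideal

Shifts by position in large: pos 0: l→m (+1), pos 1: a→h (+7), pos 2: r→t (+2), pos 3: g→h (+1), pos 4: e→l (+7) — repeating every 3. A repeating key of period 3 is used — shifts +1, +7, +2 over and over.
Undoing it on jkgbs: j−1=i, k−7=d, g−2=e, b−1=a, s−7=l.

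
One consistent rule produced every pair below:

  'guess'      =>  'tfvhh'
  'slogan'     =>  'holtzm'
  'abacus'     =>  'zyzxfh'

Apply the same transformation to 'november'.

mlevnyvi

Each pair mirrors across the alphabet (g↔t, u↔f, e↔v): positions sum to 25. Letters are reflected about the middle of the alphabet (position → 25−position): Atbash.
On november: n↔m, o↔l, v↔e, e↔v, m↔n, b↔y, e↔v, r↔i.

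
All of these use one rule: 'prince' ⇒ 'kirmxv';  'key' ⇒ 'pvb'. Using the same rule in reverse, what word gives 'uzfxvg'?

faucet

This is the alphabet-reversal cipher (Atbash): a becomes z, b becomes y, etc.
Undoing it on uzfxvg: u↔f, z↔a, f↔u, x↔c, v↔e, g↔t.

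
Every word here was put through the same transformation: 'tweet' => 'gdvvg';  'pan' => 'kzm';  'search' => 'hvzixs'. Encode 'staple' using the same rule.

hgzkov

Letters are reflected about the middle of the alphabet (position → 25−position): Atbash.
For staple: s↔h, t↔g, a↔z, p↔k, l↔o, e↔v.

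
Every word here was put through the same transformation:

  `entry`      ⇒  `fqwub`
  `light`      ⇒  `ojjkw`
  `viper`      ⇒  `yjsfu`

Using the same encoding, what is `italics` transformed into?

The rule splits by letter class: vowels +1, consonants +3.
Applying it to italics: i(vowel)+1=j, t(cons)+3=w, a(vowel)+1=b, l(cons)+3=o, i(vowel)+1=j, c(cons)+3=f, s(cons)+3=v.

jwbojfv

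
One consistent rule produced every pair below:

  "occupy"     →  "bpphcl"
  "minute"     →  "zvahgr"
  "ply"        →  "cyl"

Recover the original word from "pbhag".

count

Compare letters: o→b is +13, c→p is +13, c→p is +13 — a constant shift. It's a constant shift of +13 (ROT13).
Decoding pbhag: p−13=c, b−13=o, h−13=u, a−13=n, g−13=t.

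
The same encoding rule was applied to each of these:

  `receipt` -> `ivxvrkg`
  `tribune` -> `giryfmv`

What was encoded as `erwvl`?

video

Each pair mirrors across the alphabet (r↔i, e↔v, c↔x): positions sum to 25. Each letter is replaced by its mirror in the alphabet: a↔z, b↔y, c↔x, and so on (the Atbash cipher).
Decoding erwvl: e↔v, r↔i, w↔d, v↔e, l↔o.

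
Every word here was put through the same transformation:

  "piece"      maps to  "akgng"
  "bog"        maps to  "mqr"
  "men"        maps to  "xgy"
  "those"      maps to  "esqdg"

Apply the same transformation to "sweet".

Vowels shift forward by 2 and consonants shift forward by 11.
On sweet: s(cons)+11=d, w(cons)+11=h, e(vowel)+2=g, e(vowel)+2=g, t(cons)+11=e.

dhgge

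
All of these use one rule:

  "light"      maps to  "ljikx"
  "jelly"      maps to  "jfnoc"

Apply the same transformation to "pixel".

pjzhp

In light: l→l is +0, i→j is +1, g→i is +2, h→k is +3 — the shift increases by 1 each position. The shift increases by 1 at each position, starting from +0: 0, 1, 2, ….
For pixel: p+0=p, i+1=j, x+2=z, e+3=h, l+4=p.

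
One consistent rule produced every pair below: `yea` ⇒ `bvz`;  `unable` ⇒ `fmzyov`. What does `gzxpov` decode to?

Each pair mirrors across the alphabet (y↔b, e↔v, a↔z): positions sum to 25. This is the alphabet-reversal cipher (Atbash): a becomes z, b becomes y, etc.
Reversing it on gzxpov: g↔t, z↔a, x↔c, p↔k, o↔l, v↔e.

tackle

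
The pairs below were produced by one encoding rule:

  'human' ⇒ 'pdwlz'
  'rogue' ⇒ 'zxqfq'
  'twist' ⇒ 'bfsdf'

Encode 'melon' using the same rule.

unvzz

In human: h→p is +8, u→d is +9, m→w is +10, a→l is +11 — the shift increases by 1 each position. Letter i (0-indexed) is shifted by i+8, so successive shifts are 8, 9, 10, ….
On melon: m+8=u, e+9=n, l+10=v, o+11=z, n+12=z.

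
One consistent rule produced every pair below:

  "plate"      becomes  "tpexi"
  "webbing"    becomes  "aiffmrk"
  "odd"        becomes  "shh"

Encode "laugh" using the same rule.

peykl

Compare letters: p→t is +4, l→p is +4, a→e is +4 — a constant shift. It's a constant shift of +4 (ROT4).
On laugh: l+4=p, a+4=e, u+4=y, g+4=k, h+4=l.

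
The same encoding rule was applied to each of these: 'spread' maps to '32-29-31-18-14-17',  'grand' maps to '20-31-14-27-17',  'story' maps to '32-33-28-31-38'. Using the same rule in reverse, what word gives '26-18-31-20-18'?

s is letter #19 and maps to 32: an offset of 13. The number is (letter's place in the alphabet, a=1) + 13.
Decoding 26-18-31-20-18: 26→(26−13)÷1=13=m, 18→(18−13)÷1=5=e, 31→(31−13)÷1=18=r, 20→(20−13)÷1=7=g, 18→(18−13)÷1=5=e.

merge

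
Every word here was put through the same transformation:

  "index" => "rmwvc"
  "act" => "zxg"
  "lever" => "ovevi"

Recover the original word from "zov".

ale

Each pair mirrors across the alphabet (i↔r, n↔m, d↔w): positions sum to 25. Each letter is replaced by its mirror in the alphabet: a↔z, b↔y, c↔x, and so on (the Atbash cipher).
Undoing it on zov: z↔a, o↔l, v↔e.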